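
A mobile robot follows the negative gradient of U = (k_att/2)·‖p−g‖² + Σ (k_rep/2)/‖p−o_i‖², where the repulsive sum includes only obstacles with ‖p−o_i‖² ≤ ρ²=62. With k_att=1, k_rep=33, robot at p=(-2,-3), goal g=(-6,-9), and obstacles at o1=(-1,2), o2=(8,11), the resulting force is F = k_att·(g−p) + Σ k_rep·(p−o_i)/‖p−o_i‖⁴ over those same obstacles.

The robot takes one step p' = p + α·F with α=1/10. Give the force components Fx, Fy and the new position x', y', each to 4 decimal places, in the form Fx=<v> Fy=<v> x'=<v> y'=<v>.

Fx=-4.0488 Fy=-6.2441 x'=-2.4049 y'=-3.6244

F_att = 1·(g−p) = 1·(-4,-6) = (-4.0000,-6.0000)
o1: d²=26 ≤ ρ²=62; F_rep = 33·(-1,-5)/26² = (-0.0488,-0.2441)
o2: d²=296 > ρ²=62 → inactive
F = F_att + ΣF_rep = (-4.0488,-6.2441)
p' = p + 1/10·F = (-2.4049,-3.6244)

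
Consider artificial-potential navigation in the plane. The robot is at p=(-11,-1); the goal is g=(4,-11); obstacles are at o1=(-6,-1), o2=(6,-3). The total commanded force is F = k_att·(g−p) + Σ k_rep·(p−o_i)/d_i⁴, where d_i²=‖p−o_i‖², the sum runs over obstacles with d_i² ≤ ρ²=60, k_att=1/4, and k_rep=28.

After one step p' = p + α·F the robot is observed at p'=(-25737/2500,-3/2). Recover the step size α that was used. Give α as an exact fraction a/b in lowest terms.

α = 1/5

F_att = 1/4·(g−p) = 1/4·(15,-10) = (3.7500,-2.5000)
o1: d²=25 ≤ ρ²=60; F_rep = 28·(-5,0)/25² = (-0.2240,0.0000)
o2: d²=293 > ρ²=60 → inactive
F = F_att + ΣF_rep = (3.5260,-2.5000)
Δp = p'−p = (0.7052,-0.5000); α = Δx/Fx = (1763/2500) / (1763/500) = 1/5
check: Δy/Fy = (-1/2) / (-5/2) = 1/5 ✓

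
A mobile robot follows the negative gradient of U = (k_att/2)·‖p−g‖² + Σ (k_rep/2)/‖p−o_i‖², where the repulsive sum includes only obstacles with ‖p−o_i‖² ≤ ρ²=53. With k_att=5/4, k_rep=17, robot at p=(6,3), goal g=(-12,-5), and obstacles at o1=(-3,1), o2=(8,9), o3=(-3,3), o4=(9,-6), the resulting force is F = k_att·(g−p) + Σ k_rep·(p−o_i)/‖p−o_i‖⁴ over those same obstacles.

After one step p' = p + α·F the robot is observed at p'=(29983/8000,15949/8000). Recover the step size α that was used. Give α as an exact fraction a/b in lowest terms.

α = 1/10

F_att = 5/4·(g−p) = 5/4·(-18,-8) = (-22.5000,-10.0000)
o1: d²=85 > ρ²=53 → inactive
o2: d²=40 ≤ ρ²=53; F_rep = 17·(-2,-6)/40² = (-0.0213,-0.0638)
o3: d²=81 > ρ²=53 → inactive
o4: d²=90 > ρ²=53 → inactive
F = F_att + ΣF_rep = (-22.5212,-10.0638)
Δp = p'−p = (-2.2521,-1.0064); α = Δx/Fx = (-18017/8000) / (-18017/800) = 1/10
check: Δy/Fy = (-8051/8000) / (-8051/800) = 1/10 ✓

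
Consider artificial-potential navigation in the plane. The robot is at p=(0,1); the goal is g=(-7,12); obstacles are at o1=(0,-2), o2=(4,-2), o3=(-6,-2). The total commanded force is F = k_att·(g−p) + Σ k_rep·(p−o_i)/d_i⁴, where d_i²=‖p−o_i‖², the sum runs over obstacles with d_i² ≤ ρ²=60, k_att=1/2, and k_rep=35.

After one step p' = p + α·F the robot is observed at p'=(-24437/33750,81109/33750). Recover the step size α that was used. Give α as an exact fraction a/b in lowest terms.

α = 1/5

F_att = 1/2·(g−p) = 1/2·(-7,11) = (-3.5000,5.5000)
o1: d²=9 ≤ ρ²=60; F_rep = 35·(0,3)/9² = (0.0000,1.2963)
o2: d²=25 ≤ ρ²=60; F_rep = 35·(-4,3)/25² = (-0.2240,0.1680)
o3: d²=45 ≤ ρ²=60; F_rep = 35·(6,3)/45² = (0.1037,0.0519)
F = F_att + ΣF_rep = (-3.6203,7.0161)
Δp = p'−p = (-0.7241,1.4032); α = Δx/Fx = (-24437/33750) / (-24437/6750) = 1/5
check: Δy/Fy = (47359/33750) / (47359/6750) = 1/5 ✓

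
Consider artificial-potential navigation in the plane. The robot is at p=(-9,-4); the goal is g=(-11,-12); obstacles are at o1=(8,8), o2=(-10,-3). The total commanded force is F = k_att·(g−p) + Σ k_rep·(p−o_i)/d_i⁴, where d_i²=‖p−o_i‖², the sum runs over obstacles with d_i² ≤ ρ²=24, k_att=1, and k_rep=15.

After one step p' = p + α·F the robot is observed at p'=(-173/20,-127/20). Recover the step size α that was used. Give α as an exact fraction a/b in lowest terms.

F_att = 1·(g−p) = 1·(-2,-8) = (-2.0000,-8.0000)
o1: d²=433 > ρ²=24 → inactive
o2: d²=2 ≤ ρ²=24; F_rep = 15·(1,-1)/2² = (3.7500,-3.7500)
F = F_att + ΣF_rep = (1.7500,-11.7500)
Δp = p'−p = (0.3500,-2.3500); α = Δx/Fx = (7/20) / (7/4) = 1/5
check: Δy/Fy = (-47/20) / (-47/4) = 1/5 ✓

α = 1/5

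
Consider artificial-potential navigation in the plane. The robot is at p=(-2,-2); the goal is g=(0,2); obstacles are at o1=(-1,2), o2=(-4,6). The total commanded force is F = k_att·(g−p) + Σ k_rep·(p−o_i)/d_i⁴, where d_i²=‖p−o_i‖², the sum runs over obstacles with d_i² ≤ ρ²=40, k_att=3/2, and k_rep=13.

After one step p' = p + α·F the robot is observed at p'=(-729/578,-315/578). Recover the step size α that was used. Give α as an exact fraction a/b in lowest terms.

F_att = 3/2·(g−p) = 3/2·(2,4) = (3.0000,6.0000)
o1: d²=17 ≤ ρ²=40; F_rep = 13·(-1,-4)/17² = (-0.0450,-0.1799)
o2: d²=68 > ρ²=40 → inactive
F = F_att + ΣF_rep = (2.9550,5.8201)
Δp = p'−p = (0.7388,1.4550); α = Δx/Fx = (427/578) / (854/289) = 1/4
check: Δy/Fy = (841/578) / (1682/289) = 1/4 ✓

α = 1/4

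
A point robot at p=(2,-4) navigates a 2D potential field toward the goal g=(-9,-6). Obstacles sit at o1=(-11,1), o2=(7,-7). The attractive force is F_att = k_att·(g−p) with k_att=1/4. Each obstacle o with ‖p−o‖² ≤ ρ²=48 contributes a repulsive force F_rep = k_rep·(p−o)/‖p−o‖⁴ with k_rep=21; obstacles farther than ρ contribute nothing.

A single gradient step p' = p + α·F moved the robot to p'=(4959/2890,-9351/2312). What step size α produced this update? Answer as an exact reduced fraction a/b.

α = 1/10

F_att = 1/4·(g−p) = 1/4·(-11,-2) = (-2.7500,-0.5000)
o1: d²=194 > ρ²=48 → inactive
o2: d²=34 ≤ ρ²=48; F_rep = 21·(-5,3)/34² = (-0.0908,0.0545)
F = F_att + ΣF_rep = (-2.8408,-0.4455)
Δp = p'−p = (-0.2841,-0.0446); α = Δx/Fx = (-821/2890) / (-821/289) = 1/10
check: Δy/Fy = (-103/2312) / (-515/1156) = 1/10 ✓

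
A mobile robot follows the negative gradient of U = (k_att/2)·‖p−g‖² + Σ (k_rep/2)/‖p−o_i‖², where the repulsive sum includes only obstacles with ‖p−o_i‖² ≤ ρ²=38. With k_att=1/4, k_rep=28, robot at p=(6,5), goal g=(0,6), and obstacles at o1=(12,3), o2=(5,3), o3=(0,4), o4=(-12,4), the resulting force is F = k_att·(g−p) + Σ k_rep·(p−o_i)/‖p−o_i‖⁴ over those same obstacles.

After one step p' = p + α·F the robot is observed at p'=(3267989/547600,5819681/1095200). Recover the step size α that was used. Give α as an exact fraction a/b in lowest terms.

F_att = 1/4·(g−p) = 1/4·(-6,1) = (-1.5000,0.2500)
o1: d²=40 > ρ²=38 → inactive
o2: d²=5 ≤ ρ²=38; F_rep = 28·(1,2)/5² = (1.1200,2.2400)
o3: d²=37 ≤ ρ²=38; F_rep = 28·(6,1)/37² = (0.1227,0.0205)
o4: d²=325 > ρ²=38 → inactive
F = F_att + ΣF_rep = (-0.2573,2.5105)
Δp = p'−p = (-0.0322,0.3138); α = Δx/Fx = (-17611/547600) / (-17611/68450) = 1/8
check: Δy/Fy = (343681/1095200) / (343681/136900) = 1/8 ✓

α = 1/8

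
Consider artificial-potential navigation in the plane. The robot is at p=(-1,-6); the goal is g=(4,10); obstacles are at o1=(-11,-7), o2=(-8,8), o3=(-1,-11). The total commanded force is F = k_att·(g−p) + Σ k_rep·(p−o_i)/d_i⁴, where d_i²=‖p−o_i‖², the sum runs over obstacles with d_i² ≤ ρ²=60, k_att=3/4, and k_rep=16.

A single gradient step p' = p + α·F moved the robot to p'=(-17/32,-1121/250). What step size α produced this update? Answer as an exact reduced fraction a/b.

α = 1/8

F_att = 3/4·(g−p) = 3/4·(5,16) = (3.7500,12.0000)
o1: d²=101 > ρ²=60 → inactive
o2: d²=245 > ρ²=60 → inactive
o3: d²=25 ≤ ρ²=60; F_rep = 16·(0,5)/25² = (0.0000,0.1280)
F = F_att + ΣF_rep = (3.7500,12.1280)
Δp = p'−p = (0.4688,1.5160); α = Δx/Fx = (15/32) / (15/4) = 1/8
check: Δy/Fy = (379/250) / (1516/125) = 1/8 ✓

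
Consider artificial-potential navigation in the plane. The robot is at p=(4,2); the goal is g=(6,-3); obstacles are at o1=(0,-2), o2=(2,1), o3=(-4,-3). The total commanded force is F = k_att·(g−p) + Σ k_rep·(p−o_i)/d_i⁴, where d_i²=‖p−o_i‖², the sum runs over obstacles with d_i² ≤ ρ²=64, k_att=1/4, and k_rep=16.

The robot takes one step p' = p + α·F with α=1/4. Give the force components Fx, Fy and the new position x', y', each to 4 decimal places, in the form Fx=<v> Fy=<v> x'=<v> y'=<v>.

Fx=1.8425 Fy=-0.5475 x'=4.4606 y'=1.8631

F_att = 1/4·(g−p) = 1/4·(2,-5) = (0.5000,-1.2500)
o1: d²=32 ≤ ρ²=64; F_rep = 16·(4,4)/32² = (0.0625,0.0625)
o2: d²=5 ≤ ρ²=64; F_rep = 16·(2,1)/5² = (1.2800,0.6400)
o3: d²=89 > ρ²=64 → inactive
F = F_att + ΣF_rep = (1.8425,-0.5475)
p' = p + 1/4·F = (4.4606,1.8631)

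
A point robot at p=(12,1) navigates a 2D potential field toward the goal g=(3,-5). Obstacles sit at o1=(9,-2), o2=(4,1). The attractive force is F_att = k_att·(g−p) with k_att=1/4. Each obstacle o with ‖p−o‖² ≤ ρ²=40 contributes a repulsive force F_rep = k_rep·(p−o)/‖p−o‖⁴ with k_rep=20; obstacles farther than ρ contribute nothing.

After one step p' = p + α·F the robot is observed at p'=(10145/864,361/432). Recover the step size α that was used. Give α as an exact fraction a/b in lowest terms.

α = 1/8

F_att = 1/4·(g−p) = 1/4·(-9,-6) = (-2.2500,-1.5000)
o1: d²=18 ≤ ρ²=40; F_rep = 20·(3,3)/18² = (0.1852,0.1852)
o2: d²=64 > ρ²=40 → inactive
F = F_att + ΣF_rep = (-2.0648,-1.3148)
Δp = p'−p = (-0.2581,-0.1644); α = Δx/Fx = (-223/864) / (-223/108) = 1/8
check: Δy/Fy = (-71/432) / (-71/54) = 1/8 ✓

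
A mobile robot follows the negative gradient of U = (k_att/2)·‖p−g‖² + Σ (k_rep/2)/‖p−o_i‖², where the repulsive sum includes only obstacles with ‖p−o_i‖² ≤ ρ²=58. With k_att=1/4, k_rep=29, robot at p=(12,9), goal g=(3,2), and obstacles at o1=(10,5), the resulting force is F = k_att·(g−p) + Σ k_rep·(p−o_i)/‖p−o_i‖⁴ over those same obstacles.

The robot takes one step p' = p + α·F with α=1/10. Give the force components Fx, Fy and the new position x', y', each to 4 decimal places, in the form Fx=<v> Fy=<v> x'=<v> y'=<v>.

Fx=-2.1050 Fy=-1.4600 x'=11.7895 y'=8.8540

F_att = 1/4·(g−p) = 1/4·(-9,-7) = (-2.2500,-1.7500)
o1: d²=20 ≤ ρ²=58; F_rep = 29·(2,4)/20² = (0.1450,0.2900)
F = F_att + ΣF_rep = (-2.1050,-1.4600)
p' = p + 1/10·F = (11.7895,8.8540)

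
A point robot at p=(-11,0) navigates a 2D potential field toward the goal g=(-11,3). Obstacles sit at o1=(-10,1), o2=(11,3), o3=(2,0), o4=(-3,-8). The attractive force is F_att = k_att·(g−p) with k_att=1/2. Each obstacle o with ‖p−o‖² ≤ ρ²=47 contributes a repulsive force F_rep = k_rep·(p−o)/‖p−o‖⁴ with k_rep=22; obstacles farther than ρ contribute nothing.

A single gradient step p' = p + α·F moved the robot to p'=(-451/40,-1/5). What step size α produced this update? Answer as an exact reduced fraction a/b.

F_att = 1/2·(g−p) = 1/2·(0,3) = (0.0000,1.5000)
o1: d²=2 ≤ ρ²=47; F_rep = 22·(-1,-1)/2² = (-5.5000,-5.5000)
o2: d²=493 > ρ²=47 → inactive
o3: d²=169 > ρ²=47 → inactive
o4: d²=128 > ρ²=47 → inactive
F = F_att + ΣF_rep = (-5.5000,-4.0000)
Δp = p'−p = (-0.2750,-0.2000); α = Δx/Fx = (-11/40) / (-11/2) = 1/20
check: Δy/Fy = (-1/5) / (-4) = 1/20 ✓

α = 1/20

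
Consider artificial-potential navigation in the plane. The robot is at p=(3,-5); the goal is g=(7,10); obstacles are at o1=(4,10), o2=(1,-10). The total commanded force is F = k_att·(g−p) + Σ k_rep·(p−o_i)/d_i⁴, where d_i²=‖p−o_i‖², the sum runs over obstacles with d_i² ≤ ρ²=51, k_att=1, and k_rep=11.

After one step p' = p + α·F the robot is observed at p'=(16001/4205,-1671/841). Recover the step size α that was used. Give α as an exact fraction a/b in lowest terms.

F_att = 1·(g−p) = 1·(4,15) = (4.0000,15.0000)
o1: d²=226 > ρ²=51 → inactive
o2: d²=29 ≤ ρ²=51; F_rep = 11·(2,5)/29² = (0.0262,0.0654)
F = F_att + ΣF_rep = (4.0262,15.0654)
Δp = p'−p = (0.8052,3.0131); α = Δx/Fx = (3386/4205) / (3386/841) = 1/5
check: Δy/Fy = (2534/841) / (12670/841) = 1/5 ✓

α = 1/5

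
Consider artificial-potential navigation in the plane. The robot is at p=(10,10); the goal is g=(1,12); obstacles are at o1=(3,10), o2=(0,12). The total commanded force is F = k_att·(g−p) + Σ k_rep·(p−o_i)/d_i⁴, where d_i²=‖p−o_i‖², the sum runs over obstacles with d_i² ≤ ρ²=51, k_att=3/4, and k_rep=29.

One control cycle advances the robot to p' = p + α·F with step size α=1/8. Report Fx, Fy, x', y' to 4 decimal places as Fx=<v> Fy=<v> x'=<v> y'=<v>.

F_att = 3/4·(g−p) = 3/4·(-9,2) = (-6.7500,1.5000)
o1: d²=49 ≤ ρ²=51; F_rep = 29·(7,0)/49² = (0.0845,0.0000)
o2: d²=104 > ρ²=51 → inactive
F = F_att + ΣF_rep = (-6.6655,1.5000)
p' = p + 1/8·F = (9.1668,10.1875)

Fx=-6.6655 Fy=1.5000 x'=9.1668 y'=10.1875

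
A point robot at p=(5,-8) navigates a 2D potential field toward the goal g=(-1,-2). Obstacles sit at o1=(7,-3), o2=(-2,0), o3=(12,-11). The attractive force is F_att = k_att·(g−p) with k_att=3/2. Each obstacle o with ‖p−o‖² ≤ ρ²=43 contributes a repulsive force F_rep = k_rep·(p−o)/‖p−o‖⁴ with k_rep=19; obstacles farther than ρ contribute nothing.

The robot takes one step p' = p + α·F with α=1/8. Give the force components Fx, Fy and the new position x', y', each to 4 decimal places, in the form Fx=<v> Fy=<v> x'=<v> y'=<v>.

Fx=-9.0452 Fy=8.8870 x'=3.8694 y'=-6.8891

F_att = 3/2·(g−p) = 3/2·(-6,6) = (-9.0000,9.0000)
o1: d²=29 ≤ ρ²=43; F_rep = 19·(-2,-5)/29² = (-0.0452,-0.1130)
o2: d²=113 > ρ²=43 → inactive
o3: d²=58 > ρ²=43 → inactive
F = F_att + ΣF_rep = (-9.0452,8.8870)
p' = p + 1/8·F = (3.8694,-6.8891)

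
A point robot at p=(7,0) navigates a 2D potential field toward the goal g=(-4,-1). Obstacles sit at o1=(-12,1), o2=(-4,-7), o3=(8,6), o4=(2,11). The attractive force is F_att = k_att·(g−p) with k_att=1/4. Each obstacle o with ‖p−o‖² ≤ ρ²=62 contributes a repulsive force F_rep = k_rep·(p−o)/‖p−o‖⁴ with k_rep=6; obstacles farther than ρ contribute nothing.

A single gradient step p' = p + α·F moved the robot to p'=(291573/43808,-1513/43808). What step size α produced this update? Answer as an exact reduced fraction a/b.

F_att = 1/4·(g−p) = 1/4·(-11,-1) = (-2.7500,-0.2500)
o1: d²=362 > ρ²=62 → inactive
o2: d²=170 > ρ²=62 → inactive
o3: d²=37 ≤ ρ²=62; F_rep = 6·(-1,-6)/37² = (-0.0044,-0.0263)
o4: d²=146 > ρ²=62 → inactive
F = F_att + ΣF_rep = (-2.7544,-0.2763)
Δp = p'−p = (-0.3443,-0.0345); α = Δx/Fx = (-15083/43808) / (-15083/5476) = 1/8
check: Δy/Fy = (-1513/43808) / (-1513/5476) = 1/8 ✓

α = 1/8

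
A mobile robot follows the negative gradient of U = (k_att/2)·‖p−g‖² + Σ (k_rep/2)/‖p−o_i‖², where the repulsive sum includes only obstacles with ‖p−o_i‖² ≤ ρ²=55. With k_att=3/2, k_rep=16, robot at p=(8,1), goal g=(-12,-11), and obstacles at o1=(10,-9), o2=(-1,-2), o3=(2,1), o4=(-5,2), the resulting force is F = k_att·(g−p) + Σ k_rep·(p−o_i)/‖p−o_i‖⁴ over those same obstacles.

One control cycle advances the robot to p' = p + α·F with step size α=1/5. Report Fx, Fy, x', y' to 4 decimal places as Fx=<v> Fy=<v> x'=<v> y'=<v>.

Fx=-29.9259 Fy=-18.0000 x'=2.0148 y'=-2.6000

F_att = 3/2·(g−p) = 3/2·(-20,-12) = (-30.0000,-18.0000)
o1: d²=104 > ρ²=55 → inactive
o2: d²=90 > ρ²=55 → inactive
o3: d²=36 ≤ ρ²=55; F_rep = 16·(6,0)/36² = (0.0741,0.0000)
o4: d²=170 > ρ²=55 → inactive
F = F_att + ΣF_rep = (-29.9259,-18.0000)
p' = p + 1/5·F = (2.0148,-2.6000)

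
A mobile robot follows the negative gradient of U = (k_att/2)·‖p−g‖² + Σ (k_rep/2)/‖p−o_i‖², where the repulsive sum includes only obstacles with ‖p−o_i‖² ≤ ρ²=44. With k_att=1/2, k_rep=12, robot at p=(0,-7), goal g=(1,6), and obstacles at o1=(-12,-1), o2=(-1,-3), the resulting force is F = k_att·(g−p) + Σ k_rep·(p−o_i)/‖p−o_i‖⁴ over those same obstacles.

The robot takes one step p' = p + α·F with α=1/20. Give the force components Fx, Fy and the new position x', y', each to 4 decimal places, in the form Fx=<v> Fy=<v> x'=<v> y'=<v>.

F_att = 1/2·(g−p) = 1/2·(1,13) = (0.5000,6.5000)
o1: d²=180 > ρ²=44 → inactive
o2: d²=17 ≤ ρ²=44; F_rep = 12·(1,-4)/17² = (0.0415,-0.1661)
F = F_att + ΣF_rep = (0.5415,6.3339)
p' = p + 1/20·F = (0.0271,-6.6833)

Fx=0.5415 Fy=6.3339 x'=0.0271 y'=-6.6833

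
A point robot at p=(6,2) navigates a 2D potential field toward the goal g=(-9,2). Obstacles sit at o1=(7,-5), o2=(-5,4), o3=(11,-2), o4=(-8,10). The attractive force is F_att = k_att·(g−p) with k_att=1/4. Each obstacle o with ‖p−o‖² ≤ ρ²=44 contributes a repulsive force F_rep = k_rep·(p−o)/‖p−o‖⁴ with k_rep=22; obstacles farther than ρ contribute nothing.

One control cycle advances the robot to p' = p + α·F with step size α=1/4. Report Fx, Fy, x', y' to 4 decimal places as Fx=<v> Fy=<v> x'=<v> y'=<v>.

Fx=-3.8154 Fy=0.0523 x'=5.0461 y'=2.0131

F_att = 1/4·(g−p) = 1/4·(-15,0) = (-3.7500,0.0000)
o1: d²=50 > ρ²=44 → inactive
o2: d²=125 > ρ²=44 → inactive
o3: d²=41 ≤ ρ²=44; F_rep = 22·(-5,4)/41² = (-0.0654,0.0523)
o4: d²=260 > ρ²=44 → inactive
F = F_att + ΣF_rep = (-3.8154,0.0523)
p' = p + 1/4·F = (5.0461,2.0131)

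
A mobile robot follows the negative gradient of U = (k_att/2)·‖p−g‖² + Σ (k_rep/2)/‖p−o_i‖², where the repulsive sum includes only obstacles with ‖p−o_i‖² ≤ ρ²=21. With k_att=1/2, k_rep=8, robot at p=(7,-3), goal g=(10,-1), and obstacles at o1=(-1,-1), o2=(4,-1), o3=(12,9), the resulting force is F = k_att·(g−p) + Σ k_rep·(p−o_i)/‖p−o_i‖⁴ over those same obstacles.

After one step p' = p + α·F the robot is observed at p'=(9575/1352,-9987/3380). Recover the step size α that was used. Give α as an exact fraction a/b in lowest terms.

α = 1/20

F_att = 1/2·(g−p) = 1/2·(3,2) = (1.5000,1.0000)
o1: d²=68 > ρ²=21 → inactive
o2: d²=13 ≤ ρ²=21; F_rep = 8·(3,-2)/13² = (0.1420,-0.0947)
o3: d²=169 > ρ²=21 → inactive
F = F_att + ΣF_rep = (1.6420,0.9053)
Δp = p'−p = (0.0821,0.0453); α = Δx/Fx = (111/1352) / (555/338) = 1/20
check: Δy/Fy = (153/3380) / (153/169) = 1/20 ✓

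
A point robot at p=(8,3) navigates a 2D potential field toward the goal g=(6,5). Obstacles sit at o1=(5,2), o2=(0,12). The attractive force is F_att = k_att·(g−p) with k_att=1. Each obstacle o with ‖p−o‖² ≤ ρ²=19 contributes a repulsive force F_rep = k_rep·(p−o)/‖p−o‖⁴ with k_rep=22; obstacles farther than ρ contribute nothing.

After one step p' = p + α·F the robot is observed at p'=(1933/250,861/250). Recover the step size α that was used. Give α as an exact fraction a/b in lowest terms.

α = 1/5

F_att = 1·(g−p) = 1·(-2,2) = (-2.0000,2.0000)
o1: d²=10 ≤ ρ²=19; F_rep = 22·(3,1)/10² = (0.6600,0.2200)
o2: d²=145 > ρ²=19 → inactive
F = F_att + ΣF_rep = (-1.3400,2.2200)
Δp = p'−p = (-0.2680,0.4440); α = Δx/Fx = (-67/250) / (-67/50) = 1/5
check: Δy/Fy = (111/250) / (111/50) = 1/5 ✓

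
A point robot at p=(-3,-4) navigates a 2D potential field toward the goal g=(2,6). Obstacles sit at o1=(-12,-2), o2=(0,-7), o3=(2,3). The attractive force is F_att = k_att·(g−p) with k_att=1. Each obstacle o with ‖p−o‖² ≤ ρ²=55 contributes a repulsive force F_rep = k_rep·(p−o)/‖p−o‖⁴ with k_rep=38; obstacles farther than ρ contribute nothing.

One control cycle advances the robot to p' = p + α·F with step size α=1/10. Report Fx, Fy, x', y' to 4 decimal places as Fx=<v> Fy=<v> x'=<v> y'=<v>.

F_att = 1·(g−p) = 1·(5,10) = (5.0000,10.0000)
o1: d²=85 > ρ²=55 → inactive
o2: d²=18 ≤ ρ²=55; F_rep = 38·(-3,3)/18² = (-0.3519,0.3519)
o3: d²=74 > ρ²=55 → inactive
F = F_att + ΣF_rep = (4.6481,10.3519)
p' = p + 1/10·F = (-2.5352,-2.9648)

Fx=4.6481 Fy=10.3519 x'=-2.5352 y'=-2.9648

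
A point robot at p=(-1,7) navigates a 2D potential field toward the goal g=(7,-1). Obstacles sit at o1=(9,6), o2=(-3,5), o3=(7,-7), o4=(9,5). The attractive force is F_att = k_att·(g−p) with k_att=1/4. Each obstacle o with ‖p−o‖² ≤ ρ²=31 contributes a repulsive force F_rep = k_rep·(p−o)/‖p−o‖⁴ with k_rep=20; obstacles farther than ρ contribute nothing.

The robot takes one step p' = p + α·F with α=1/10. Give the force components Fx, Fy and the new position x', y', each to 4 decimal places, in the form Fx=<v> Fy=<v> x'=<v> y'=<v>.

Fx=2.6250 Fy=-1.3750 x'=-0.7375 y'=6.8625

F_att = 1/4·(g−p) = 1/4·(8,-8) = (2.0000,-2.0000)
o1: d²=101 > ρ²=31 → inactive
o2: d²=8 ≤ ρ²=31; F_rep = 20·(2,2)/8² = (0.6250,0.6250)
o3: d²=260 > ρ²=31 → inactive
o4: d²=104 > ρ²=31 → inactive
F = F_att + ΣF_rep = (2.6250,-1.3750)
p' = p + 1/10·F = (-0.7375,6.8625)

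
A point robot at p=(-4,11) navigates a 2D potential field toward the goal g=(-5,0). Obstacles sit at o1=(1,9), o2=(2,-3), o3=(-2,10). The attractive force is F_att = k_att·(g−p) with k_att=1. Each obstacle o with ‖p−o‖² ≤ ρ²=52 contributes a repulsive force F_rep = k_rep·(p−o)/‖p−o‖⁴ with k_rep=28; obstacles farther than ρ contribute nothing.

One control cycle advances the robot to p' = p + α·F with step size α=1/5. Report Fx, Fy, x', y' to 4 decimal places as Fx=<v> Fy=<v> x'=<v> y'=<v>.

Fx=-3.4065 Fy=-9.8134 x'=-4.6813 y'=9.0373

F_att = 1·(g−p) = 1·(-1,-11) = (-1.0000,-11.0000)
o1: d²=29 ≤ ρ²=52; F_rep = 28·(-5,2)/29² = (-0.1665,0.0666)
o2: d²=232 > ρ²=52 → inactive
o3: d²=5 ≤ ρ²=52; F_rep = 28·(-2,1)/5² = (-2.2400,1.1200)
F = F_att + ΣF_rep = (-3.4065,-9.8134)
p' = p + 1/5·F = (-4.6813,9.0373)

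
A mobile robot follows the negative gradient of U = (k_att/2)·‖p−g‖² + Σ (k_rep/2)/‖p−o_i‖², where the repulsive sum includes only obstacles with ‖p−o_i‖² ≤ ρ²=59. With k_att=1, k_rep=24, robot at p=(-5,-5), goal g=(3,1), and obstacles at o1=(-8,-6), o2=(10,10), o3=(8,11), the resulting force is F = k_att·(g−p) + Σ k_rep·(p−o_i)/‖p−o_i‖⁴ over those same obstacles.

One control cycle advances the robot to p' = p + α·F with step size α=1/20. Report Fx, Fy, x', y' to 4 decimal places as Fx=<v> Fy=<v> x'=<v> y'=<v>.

F_att = 1·(g−p) = 1·(8,6) = (8.0000,6.0000)
o1: d²=10 ≤ ρ²=59; F_rep = 24·(3,1)/10² = (0.7200,0.2400)
o2: d²=450 > ρ²=59 → inactive
o3: d²=425 > ρ²=59 → inactive
F = F_att + ΣF_rep = (8.7200,6.2400)
p' = p + 1/20·F = (-4.5640,-4.6880)

Fx=8.7200 Fy=6.2400 x'=-4.5640 y'=-4.6880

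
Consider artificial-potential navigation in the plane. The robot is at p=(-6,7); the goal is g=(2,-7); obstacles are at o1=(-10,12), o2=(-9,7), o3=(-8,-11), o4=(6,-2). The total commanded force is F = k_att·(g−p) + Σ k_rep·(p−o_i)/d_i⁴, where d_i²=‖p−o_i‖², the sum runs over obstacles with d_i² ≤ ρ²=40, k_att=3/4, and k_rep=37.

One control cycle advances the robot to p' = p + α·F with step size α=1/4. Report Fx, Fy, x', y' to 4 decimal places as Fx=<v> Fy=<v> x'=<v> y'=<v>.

Fx=7.3704 Fy=-10.5000 x'=-4.1574 y'=4.3750

F_att = 3/4·(g−p) = 3/4·(8,-14) = (6.0000,-10.5000)
o1: d²=41 > ρ²=40 → inactive
o2: d²=9 ≤ ρ²=40; F_rep = 37·(3,0)/9² = (1.3704,0.0000)
o3: d²=328 > ρ²=40 → inactive
o4: d²=225 > ρ²=40 → inactive
F = F_att + ΣF_rep = (7.3704,-10.5000)
p' = p + 1/4·F = (-4.1574,4.3750)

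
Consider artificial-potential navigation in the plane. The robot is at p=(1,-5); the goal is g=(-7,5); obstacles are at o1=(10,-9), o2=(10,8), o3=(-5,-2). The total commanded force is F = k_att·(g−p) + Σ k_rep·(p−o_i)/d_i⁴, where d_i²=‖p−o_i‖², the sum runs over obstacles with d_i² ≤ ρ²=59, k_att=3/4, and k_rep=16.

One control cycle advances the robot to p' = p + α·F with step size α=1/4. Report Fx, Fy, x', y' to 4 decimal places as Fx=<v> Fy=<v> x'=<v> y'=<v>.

F_att = 3/4·(g−p) = 3/4·(-8,10) = (-6.0000,7.5000)
o1: d²=97 > ρ²=59 → inactive
o2: d²=250 > ρ²=59 → inactive
o3: d²=45 ≤ ρ²=59; F_rep = 16·(6,-3)/45² = (0.0474,-0.0237)
F = F_att + ΣF_rep = (-5.9526,7.4763)
p' = p + 1/4·F = (-0.4881,-3.1309)

Fx=-5.9526 Fy=7.4763 x'=-0.4881 y'=-3.1309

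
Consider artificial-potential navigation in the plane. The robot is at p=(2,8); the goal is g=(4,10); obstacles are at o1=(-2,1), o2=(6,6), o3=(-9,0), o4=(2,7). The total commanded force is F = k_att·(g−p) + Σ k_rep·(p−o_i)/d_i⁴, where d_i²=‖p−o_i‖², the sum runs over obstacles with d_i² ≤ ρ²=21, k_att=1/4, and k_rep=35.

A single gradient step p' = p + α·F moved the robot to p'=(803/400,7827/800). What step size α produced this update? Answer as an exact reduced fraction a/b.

α = 1/20

F_att = 1/4·(g−p) = 1/4·(2,2) = (0.5000,0.5000)
o1: d²=65 > ρ²=21 → inactive
o2: d²=20 ≤ ρ²=21; F_rep = 35·(-4,2)/20² = (-0.3500,0.1750)
o3: d²=185 > ρ²=21 → inactive
o4: d²=1 ≤ ρ²=21; F_rep = 35·(0,1)/1² = (0.0000,35.0000)
F = F_att + ΣF_rep = (0.1500,35.6750)
Δp = p'−p = (0.0075,1.7837); α = Δx/Fx = (3/400) / (3/20) = 1/20
check: Δy/Fy = (1427/800) / (1427/40) = 1/20 ✓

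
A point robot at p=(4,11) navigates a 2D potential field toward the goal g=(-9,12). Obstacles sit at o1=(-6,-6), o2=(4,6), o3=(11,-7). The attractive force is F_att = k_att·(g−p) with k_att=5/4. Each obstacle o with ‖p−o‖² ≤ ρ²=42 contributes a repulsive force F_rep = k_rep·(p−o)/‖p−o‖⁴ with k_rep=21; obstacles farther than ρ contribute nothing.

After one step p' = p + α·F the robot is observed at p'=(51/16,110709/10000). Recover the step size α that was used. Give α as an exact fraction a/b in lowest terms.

F_att = 5/4·(g−p) = 5/4·(-13,1) = (-16.2500,1.2500)
o1: d²=389 > ρ²=42 → inactive
o2: d²=25 ≤ ρ²=42; F_rep = 21·(0,5)/25² = (0.0000,0.1680)
o3: d²=373 > ρ²=42 → inactive
F = F_att + ΣF_rep = (-16.2500,1.4180)
Δp = p'−p = (-0.8125,0.0709); α = Δx/Fx = (-13/16) / (-65/4) = 1/20
check: Δy/Fy = (709/10000) / (709/500) = 1/20 ✓

α = 1/20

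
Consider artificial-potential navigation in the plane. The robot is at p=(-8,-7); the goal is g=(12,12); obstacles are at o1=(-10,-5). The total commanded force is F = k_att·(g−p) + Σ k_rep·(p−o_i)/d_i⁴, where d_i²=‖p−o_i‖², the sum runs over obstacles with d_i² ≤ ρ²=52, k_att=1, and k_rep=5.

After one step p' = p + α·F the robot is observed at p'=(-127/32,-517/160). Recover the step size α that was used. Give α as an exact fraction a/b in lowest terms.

α = 1/5

F_att = 1·(g−p) = 1·(20,19) = (20.0000,19.0000)
o1: d²=8 ≤ ρ²=52; F_rep = 5·(2,-2)/8² = (0.1562,-0.1562)
F = F_att + ΣF_rep = (20.1562,18.8438)
Δp = p'−p = (4.0312,3.7687); α = Δx/Fx = (129/32) / (645/32) = 1/5
check: Δy/Fy = (603/160) / (603/32) = 1/5 ✓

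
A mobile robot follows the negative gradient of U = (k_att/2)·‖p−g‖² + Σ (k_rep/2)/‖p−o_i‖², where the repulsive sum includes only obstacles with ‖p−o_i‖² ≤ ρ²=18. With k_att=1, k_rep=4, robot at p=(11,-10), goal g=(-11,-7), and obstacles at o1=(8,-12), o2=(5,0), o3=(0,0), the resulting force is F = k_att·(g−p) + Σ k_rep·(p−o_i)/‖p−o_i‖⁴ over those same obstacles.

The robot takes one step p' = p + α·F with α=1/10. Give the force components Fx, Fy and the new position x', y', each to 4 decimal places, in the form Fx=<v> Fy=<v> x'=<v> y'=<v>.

F_att = 1·(g−p) = 1·(-22,3) = (-22.0000,3.0000)
o1: d²=13 ≤ ρ²=18; F_rep = 4·(3,2)/13² = (0.0710,0.0473)
o2: d²=136 > ρ²=18 → inactive
o3: d²=221 > ρ²=18 → inactive
F = F_att + ΣF_rep = (-21.9290,3.0473)
p' = p + 1/10·F = (8.8071,-9.6953)

Fx=-21.9290 Fy=3.0473 x'=8.8071 y'=-9.6953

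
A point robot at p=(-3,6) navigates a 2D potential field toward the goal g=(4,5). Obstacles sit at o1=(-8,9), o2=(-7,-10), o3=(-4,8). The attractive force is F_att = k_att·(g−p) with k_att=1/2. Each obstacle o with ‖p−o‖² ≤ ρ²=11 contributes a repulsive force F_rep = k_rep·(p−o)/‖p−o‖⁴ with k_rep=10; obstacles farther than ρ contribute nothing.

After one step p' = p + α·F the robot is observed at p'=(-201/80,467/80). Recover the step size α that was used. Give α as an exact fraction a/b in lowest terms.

F_att = 1/2·(g−p) = 1/2·(7,-1) = (3.5000,-0.5000)
o1: d²=34 > ρ²=11 → inactive
o2: d²=272 > ρ²=11 → inactive
o3: d²=5 ≤ ρ²=11; F_rep = 10·(1,-2)/5² = (0.4000,-0.8000)
F = F_att + ΣF_rep = (3.9000,-1.3000)
Δp = p'−p = (0.4875,-0.1625); α = Δx/Fx = (39/80) / (39/10) = 1/8
check: Δy/Fy = (-13/80) / (-13/10) = 1/8 ✓

α = 1/8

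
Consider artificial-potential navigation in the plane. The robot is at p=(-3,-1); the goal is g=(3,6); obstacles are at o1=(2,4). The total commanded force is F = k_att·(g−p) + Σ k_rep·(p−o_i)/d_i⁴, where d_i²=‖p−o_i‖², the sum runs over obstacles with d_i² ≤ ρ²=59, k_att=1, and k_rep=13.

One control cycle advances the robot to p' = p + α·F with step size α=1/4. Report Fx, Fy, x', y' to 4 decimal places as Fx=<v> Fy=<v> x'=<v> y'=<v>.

F_att = 1·(g−p) = 1·(6,7) = (6.0000,7.0000)
o1: d²=50 ≤ ρ²=59; F_rep = 13·(-5,-5)/50² = (-0.0260,-0.0260)
F = F_att + ΣF_rep = (5.9740,6.9740)
p' = p + 1/4·F = (-1.5065,0.7435)

Fx=5.9740 Fy=6.9740 x'=-1.5065 y'=0.7435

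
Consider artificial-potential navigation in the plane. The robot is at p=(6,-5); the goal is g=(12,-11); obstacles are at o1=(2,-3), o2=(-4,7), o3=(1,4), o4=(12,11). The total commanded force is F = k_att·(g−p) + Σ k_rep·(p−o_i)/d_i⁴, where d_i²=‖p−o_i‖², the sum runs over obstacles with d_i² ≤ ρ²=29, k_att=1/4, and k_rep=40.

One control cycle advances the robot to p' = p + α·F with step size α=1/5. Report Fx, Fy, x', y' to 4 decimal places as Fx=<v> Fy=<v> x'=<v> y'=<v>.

Fx=1.9000 Fy=-1.7000 x'=6.3800 y'=-5.3400

F_att = 1/4·(g−p) = 1/4·(6,-6) = (1.5000,-1.5000)
o1: d²=20 ≤ ρ²=29; F_rep = 40·(4,-2)/20² = (0.4000,-0.2000)
o2: d²=244 > ρ²=29 → inactive
o3: d²=106 > ρ²=29 → inactive
o4: d²=292 > ρ²=29 → inactive
F = F_att + ΣF_rep = (1.9000,-1.7000)
p' = p + 1/5·F = (6.3800,-5.3400)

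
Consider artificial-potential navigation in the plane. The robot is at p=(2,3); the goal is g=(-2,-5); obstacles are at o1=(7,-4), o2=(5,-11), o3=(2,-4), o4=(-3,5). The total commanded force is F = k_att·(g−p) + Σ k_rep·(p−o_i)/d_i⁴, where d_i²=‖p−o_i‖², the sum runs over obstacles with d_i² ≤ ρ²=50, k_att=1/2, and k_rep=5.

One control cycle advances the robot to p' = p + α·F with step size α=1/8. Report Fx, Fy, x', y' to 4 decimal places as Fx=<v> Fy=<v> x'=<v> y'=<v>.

Fx=-1.9703 Fy=-3.9973 x'=1.7537 y'=2.5003

F_att = 1/2·(g−p) = 1/2·(-4,-8) = (-2.0000,-4.0000)
o1: d²=74 > ρ²=50 → inactive
o2: d²=205 > ρ²=50 → inactive
o3: d²=49 ≤ ρ²=50; F_rep = 5·(0,7)/49² = (0.0000,0.0146)
o4: d²=29 ≤ ρ²=50; F_rep = 5·(5,-2)/29² = (0.0297,-0.0119)
F = F_att + ΣF_rep = (-1.9703,-3.9973)
p' = p + 1/8·F = (1.7537,2.5003)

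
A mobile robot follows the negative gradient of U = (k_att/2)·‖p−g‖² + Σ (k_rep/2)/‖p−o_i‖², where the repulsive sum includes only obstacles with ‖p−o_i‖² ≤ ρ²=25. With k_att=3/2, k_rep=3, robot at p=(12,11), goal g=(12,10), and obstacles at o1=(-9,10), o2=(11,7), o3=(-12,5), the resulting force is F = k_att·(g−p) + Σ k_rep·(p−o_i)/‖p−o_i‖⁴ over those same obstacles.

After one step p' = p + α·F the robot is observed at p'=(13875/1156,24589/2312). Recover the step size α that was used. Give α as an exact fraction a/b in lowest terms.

α = 1/4

F_att = 3/2·(g−p) = 3/2·(0,-1) = (0.0000,-1.5000)
o1: d²=442 > ρ²=25 → inactive
o2: d²=17 ≤ ρ²=25; F_rep = 3·(1,4)/17² = (0.0104,0.0415)
o3: d²=612 > ρ²=25 → inactive
F = F_att + ΣF_rep = (0.0104,-1.4585)
Δp = p'−p = (0.0026,-0.3646); α = Δx/Fx = (3/1156) / (3/289) = 1/4
check: Δy/Fy = (-843/2312) / (-843/578) = 1/4 ✓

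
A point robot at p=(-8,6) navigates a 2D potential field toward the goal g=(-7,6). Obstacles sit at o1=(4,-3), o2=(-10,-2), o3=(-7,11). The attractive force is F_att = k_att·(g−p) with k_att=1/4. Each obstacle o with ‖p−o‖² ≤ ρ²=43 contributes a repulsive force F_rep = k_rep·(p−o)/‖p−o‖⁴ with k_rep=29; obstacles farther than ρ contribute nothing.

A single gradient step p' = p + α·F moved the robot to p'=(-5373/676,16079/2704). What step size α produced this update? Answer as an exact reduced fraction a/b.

F_att = 1/4·(g−p) = 1/4·(1,0) = (0.2500,0.0000)
o1: d²=225 > ρ²=43 → inactive
o2: d²=68 > ρ²=43 → inactive
o3: d²=26 ≤ ρ²=43; F_rep = 29·(-1,-5)/26² = (-0.0429,-0.2145)
F = F_att + ΣF_rep = (0.2071,-0.2145)
Δp = p'−p = (0.0518,-0.0536); α = Δx/Fx = (35/676) / (35/169) = 1/4
check: Δy/Fy = (-145/2704) / (-145/676) = 1/4 ✓

α = 1/4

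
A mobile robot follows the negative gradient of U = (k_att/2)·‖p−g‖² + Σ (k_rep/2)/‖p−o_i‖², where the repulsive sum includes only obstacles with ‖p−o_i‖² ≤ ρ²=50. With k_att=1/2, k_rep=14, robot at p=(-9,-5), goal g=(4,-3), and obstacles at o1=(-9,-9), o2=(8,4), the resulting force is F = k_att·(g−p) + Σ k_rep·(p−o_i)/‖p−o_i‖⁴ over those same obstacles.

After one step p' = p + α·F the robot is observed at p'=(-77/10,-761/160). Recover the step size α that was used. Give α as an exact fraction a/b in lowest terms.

α = 1/5

F_att = 1/2·(g−p) = 1/2·(13,2) = (6.5000,1.0000)
o1: d²=16 ≤ ρ²=50; F_rep = 14·(0,4)/16² = (0.0000,0.2188)
o2: d²=370 > ρ²=50 → inactive
F = F_att + ΣF_rep = (6.5000,1.2188)
Δp = p'−p = (1.3000,0.2437); α = Δx/Fx = (13/10) / (13/2) = 1/5
check: Δy/Fy = (39/160) / (39/32) = 1/5 ✓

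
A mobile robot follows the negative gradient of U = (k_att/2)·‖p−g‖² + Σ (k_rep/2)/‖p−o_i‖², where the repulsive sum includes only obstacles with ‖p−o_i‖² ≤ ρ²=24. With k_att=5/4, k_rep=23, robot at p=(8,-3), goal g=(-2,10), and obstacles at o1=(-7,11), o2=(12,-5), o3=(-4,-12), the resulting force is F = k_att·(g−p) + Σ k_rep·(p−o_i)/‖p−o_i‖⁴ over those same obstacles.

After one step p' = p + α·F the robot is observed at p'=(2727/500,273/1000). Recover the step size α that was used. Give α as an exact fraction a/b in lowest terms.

F_att = 5/4·(g−p) = 5/4·(-10,13) = (-12.5000,16.2500)
o1: d²=421 > ρ²=24 → inactive
o2: d²=20 ≤ ρ²=24; F_rep = 23·(-4,2)/20² = (-0.2300,0.1150)
o3: d²=225 > ρ²=24 → inactive
F = F_att + ΣF_rep = (-12.7300,16.3650)
Δp = p'−p = (-2.5460,3.2730); α = Δx/Fx = (-1273/500) / (-1273/100) = 1/5
check: Δy/Fy = (3273/1000) / (3273/200) = 1/5 ✓

α = 1/5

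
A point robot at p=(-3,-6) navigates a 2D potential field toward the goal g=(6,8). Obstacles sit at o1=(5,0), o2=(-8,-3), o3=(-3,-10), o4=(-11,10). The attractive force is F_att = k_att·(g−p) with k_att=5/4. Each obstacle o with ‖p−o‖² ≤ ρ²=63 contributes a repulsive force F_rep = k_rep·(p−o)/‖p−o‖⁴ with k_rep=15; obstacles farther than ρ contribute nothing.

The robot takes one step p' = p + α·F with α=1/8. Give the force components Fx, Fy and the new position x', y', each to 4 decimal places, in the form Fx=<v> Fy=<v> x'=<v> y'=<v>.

Fx=11.3149 Fy=17.6954 x'=-1.5856 y'=-3.7881

F_att = 5/4·(g−p) = 5/4·(9,14) = (11.2500,17.5000)
o1: d²=100 > ρ²=63 → inactive
o2: d²=34 ≤ ρ²=63; F_rep = 15·(5,-3)/34² = (0.0649,-0.0389)
o3: d²=16 ≤ ρ²=63; F_rep = 15·(0,4)/16² = (0.0000,0.2344)
o4: d²=320 > ρ²=63 → inactive
F = F_att + ΣF_rep = (11.3149,17.6954)
p' = p + 1/8·F = (-1.5856,-3.7881)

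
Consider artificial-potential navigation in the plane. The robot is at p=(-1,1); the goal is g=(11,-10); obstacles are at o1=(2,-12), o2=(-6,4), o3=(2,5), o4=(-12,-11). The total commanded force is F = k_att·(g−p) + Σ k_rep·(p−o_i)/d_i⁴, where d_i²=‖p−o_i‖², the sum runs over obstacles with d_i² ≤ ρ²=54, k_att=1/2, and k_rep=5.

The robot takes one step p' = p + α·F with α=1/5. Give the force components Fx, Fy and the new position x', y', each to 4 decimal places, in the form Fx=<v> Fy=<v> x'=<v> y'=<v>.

F_att = 1/2·(g−p) = 1/2·(12,-11) = (6.0000,-5.5000)
o1: d²=178 > ρ²=54 → inactive
o2: d²=34 ≤ ρ²=54; F_rep = 5·(5,-3)/34² = (0.0216,-0.0130)
o3: d²=25 ≤ ρ²=54; F_rep = 5·(-3,-4)/25² = (-0.0240,-0.0320)
o4: d²=265 > ρ²=54 → inactive
F = F_att + ΣF_rep = (5.9976,-5.5450)
p' = p + 1/5·F = (0.1995,-0.1090)

Fx=5.9976 Fy=-5.5450 x'=0.1995 y'=-0.1090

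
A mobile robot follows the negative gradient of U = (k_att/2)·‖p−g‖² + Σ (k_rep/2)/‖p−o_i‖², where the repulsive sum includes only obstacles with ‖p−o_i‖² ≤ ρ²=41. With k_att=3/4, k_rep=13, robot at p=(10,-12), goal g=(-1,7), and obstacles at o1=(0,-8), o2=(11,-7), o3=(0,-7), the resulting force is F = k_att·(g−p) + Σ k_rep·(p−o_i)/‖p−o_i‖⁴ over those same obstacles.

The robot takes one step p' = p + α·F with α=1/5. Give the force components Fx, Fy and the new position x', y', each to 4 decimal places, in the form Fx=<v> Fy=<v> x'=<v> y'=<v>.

Fx=-8.2692 Fy=14.1538 x'=8.3462 y'=-9.1692

F_att = 3/4·(g−p) = 3/4·(-11,19) = (-8.2500,14.2500)
o1: d²=116 > ρ²=41 → inactive
o2: d²=26 ≤ ρ²=41; F_rep = 13·(-1,-5)/26² = (-0.0192,-0.0962)
o3: d²=125 > ρ²=41 → inactive
F = F_att + ΣF_rep = (-8.2692,14.1538)
p' = p + 1/5·F = (8.3462,-9.1692)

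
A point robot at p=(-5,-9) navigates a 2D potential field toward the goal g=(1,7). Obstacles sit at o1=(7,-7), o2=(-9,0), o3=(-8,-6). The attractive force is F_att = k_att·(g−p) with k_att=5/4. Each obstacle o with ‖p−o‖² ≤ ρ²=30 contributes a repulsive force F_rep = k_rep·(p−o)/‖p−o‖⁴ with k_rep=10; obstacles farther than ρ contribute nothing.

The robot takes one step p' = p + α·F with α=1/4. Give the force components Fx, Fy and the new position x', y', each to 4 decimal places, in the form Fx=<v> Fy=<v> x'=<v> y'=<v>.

F_att = 5/4·(g−p) = 5/4·(6,16) = (7.5000,20.0000)
o1: d²=148 > ρ²=30 → inactive
o2: d²=97 > ρ²=30 → inactive
o3: d²=18 ≤ ρ²=30; F_rep = 10·(3,-3)/18² = (0.0926,-0.0926)
F = F_att + ΣF_rep = (7.5926,19.9074)
p' = p + 1/4·F = (-3.1019,-4.0231)

Fx=7.5926 Fy=19.9074 x'=-3.1019 y'=-4.0231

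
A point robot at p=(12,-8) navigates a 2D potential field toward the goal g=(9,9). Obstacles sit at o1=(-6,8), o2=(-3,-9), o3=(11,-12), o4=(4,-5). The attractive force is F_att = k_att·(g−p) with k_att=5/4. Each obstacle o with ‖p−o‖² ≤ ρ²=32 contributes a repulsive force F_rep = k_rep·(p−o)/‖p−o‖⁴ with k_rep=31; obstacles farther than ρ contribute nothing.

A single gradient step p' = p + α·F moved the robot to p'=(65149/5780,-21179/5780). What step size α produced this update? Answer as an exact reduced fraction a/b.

F_att = 5/4·(g−p) = 5/4·(-3,17) = (-3.7500,21.2500)
o1: d²=580 > ρ²=32 → inactive
o2: d²=226 > ρ²=32 → inactive
o3: d²=17 ≤ ρ²=32; F_rep = 31·(1,4)/17² = (0.1073,0.4291)
o4: d²=73 > ρ²=32 → inactive
F = F_att + ΣF_rep = (-3.6427,21.6791)
Δp = p'−p = (-0.7285,4.3358); α = Δx/Fx = (-4211/5780) / (-4211/1156) = 1/5
check: Δy/Fy = (25061/5780) / (25061/1156) = 1/5 ✓

α = 1/5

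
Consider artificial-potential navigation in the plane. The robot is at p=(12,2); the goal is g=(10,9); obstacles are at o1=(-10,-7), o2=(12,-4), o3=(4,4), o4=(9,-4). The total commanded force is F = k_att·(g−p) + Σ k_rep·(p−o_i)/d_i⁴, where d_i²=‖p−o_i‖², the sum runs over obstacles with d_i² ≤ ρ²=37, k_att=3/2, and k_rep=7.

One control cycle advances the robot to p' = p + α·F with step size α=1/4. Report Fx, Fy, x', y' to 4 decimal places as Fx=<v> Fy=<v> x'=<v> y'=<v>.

Fx=-3.0000 Fy=10.5324 x'=11.2500 y'=4.6331

F_att = 3/2·(g−p) = 3/2·(-2,7) = (-3.0000,10.5000)
o1: d²=565 > ρ²=37 → inactive
o2: d²=36 ≤ ρ²=37; F_rep = 7·(0,6)/36² = (0.0000,0.0324)
o3: d²=68 > ρ²=37 → inactive
o4: d²=45 > ρ²=37 → inactive
F = F_att + ΣF_rep = (-3.0000,10.5324)
p' = p + 1/4·F = (11.2500,4.6331)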